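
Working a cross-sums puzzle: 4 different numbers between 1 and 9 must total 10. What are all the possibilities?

{1,2,3,4}

4 distinct digits from 1–9 sum between 10 and 30.
Only one set works: {1,2,3,4}.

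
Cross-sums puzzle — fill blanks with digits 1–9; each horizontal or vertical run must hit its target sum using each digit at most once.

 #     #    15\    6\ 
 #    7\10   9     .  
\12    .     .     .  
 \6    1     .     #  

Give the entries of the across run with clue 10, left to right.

9 1

R1C3 = 10 − 9 = 1 completes the 10 across.
R2C1 = 7 − 1 = 6 completes the 7 down.
R2C3 = 6 − 1 = 5 completes the 6 down.
R3C2 = 6 − 1 = 5 completes the 6 across.
R2C2 = 12 − 11 = 1 completes the 12 across.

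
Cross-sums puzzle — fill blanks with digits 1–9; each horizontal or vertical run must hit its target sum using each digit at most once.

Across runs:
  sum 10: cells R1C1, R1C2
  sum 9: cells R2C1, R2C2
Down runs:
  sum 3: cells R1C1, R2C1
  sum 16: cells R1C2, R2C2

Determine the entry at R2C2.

7

3 in 2 cells must be {1,2}; 16 in 2 cells must be {7,9}.
The 9 across and the 16 down share only 7, so R2C2 = 7.
R1C2 = 16 − 7 = 9 completes the 16 down.
R2C1 = 9 − 7 = 2 completes the 9 across.
R1C1 = 10 − 9 = 1 completes the 10 across.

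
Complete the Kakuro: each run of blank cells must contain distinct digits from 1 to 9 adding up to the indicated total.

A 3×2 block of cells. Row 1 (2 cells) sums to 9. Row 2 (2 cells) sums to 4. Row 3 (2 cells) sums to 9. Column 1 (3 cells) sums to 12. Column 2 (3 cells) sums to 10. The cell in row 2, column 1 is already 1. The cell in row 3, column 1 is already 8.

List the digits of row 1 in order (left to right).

3 6

4 in 2 cells must be {1,3}.
(1,1) = 12 − 9 = 3 completes the 12 down.
(1,2) = 9 − 3 = 6 completes the 9 across.
(2,2) = 4 − 1 = 3 completes the 4 across.
(3,2) = 9 − 8 = 1 completes the 9 across.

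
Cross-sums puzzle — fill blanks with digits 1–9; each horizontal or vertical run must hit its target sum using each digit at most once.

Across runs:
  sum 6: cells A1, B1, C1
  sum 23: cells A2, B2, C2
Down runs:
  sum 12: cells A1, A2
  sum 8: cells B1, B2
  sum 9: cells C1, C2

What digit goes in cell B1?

2

6 in 3 cells must be {1,2,3}; 23 in 3 cells must be {6,8,9}.
The 6 across and the 12 down share only 3, so A1 = 3.
A2 = 12 − 3 = 9 completes the 12 down.
Given what's placed, B2 must be 6 to fit the 23 across and 8 down.
C2 = 23 − 15 = 8 completes the 23 across.
B1 = 8 − 6 = 2 completes the 8 down.
C1 = 6 − 5 = 1 completes the 6 across.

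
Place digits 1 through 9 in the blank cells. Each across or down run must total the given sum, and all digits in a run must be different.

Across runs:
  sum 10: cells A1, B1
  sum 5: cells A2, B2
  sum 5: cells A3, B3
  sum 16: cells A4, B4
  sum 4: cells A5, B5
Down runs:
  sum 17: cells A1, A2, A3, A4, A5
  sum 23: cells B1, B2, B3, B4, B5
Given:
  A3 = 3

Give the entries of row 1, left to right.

2 8

16 in 2 cells must be {7,9}; 4 in 2 cells must be {1,3}.
B3 = 5 − 3 = 2 completes the 5 across.
A4 = 7: the only remaining digit allowed by both the 16 across and the 17 down.
B4 = 16 − 7 = 9 completes the 16 across.
A5 = 1: the only remaining digit allowed by both the 4 across and the 17 down.
B5 = 4 − 1 = 3 completes the 4 across.
Nothing is forced directly, so branch on A1, whose candidates are 2 or 4. If A1 = 4: then B1 would have to be in {6} for the 10 across but in {1,4,5,8} for the 23 down — contradiction. So A1 = 2.
B1 = 10 − 2 = 8 completes the 10 across.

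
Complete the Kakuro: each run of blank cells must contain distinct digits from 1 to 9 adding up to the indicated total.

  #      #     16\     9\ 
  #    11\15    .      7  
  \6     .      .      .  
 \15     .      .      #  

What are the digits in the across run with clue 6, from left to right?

3 1 2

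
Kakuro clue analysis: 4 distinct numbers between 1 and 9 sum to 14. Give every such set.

{1,2,3,8}; {1,2,4,7}; {1,2,5,6}; {1,3,4,6}; {2,3,4,5}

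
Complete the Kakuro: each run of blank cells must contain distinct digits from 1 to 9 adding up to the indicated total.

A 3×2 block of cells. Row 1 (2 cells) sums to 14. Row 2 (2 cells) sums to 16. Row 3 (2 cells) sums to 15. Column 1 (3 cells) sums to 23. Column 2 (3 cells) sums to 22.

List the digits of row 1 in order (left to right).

8 6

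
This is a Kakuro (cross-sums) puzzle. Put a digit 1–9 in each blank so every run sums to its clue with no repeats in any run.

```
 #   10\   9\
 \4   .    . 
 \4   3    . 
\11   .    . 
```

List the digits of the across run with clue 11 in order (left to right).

6 5

4 in 2 cells must be {1,3}.
Given what's placed, R1C1 must be 1 to fit the 4 across and 10 down.
R1C2 = 4 − 1 = 3 completes the 4 across.
R2C2 = 4 − 3 = 1 completes the 4 across.
R3C1 = 10 − 4 = 6 completes the 10 down.
R3C2 = 11 − 6 = 5 completes the 11 across.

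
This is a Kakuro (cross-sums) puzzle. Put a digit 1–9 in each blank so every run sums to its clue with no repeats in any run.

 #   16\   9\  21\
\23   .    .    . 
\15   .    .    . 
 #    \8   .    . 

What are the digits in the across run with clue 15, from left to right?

7 2 6

23 in 3 cells must be {6,8,9}; 16 in 2 cells must be {7,9}.
Only 9 fits R1C1 under both its across sum 23 and down sum 16.
Given what's placed, R1C2 must be 6 to fit the 23 across and 9 down.
R1C3 = 23 − 15 = 8 completes the 23 across.
R2C1 = 16 − 9 = 7 completes the 16 down.
R2C2 = 2: the only remaining digit allowed by both the 15 across and the 9 down.
R2C3 = 15 − 9 = 6 completes the 15 across.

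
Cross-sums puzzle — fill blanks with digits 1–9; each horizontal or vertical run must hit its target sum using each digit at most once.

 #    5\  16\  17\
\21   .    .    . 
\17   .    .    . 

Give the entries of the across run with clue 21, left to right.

4 9 8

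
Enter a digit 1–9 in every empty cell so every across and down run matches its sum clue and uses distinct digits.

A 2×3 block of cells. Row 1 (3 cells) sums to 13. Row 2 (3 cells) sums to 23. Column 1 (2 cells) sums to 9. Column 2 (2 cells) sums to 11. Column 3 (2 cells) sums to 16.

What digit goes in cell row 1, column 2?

23 in 3 cells must be {6,8,9}; 16 in 2 cells must be {7,9}.
The 23 across and the 16 down share only 9, so (2,3) = 9.
(1,3) = 16 − 9 = 7 completes the 16 down.
Nothing is forced directly, so branch on (2,1), whose candidates are 6 or 8. If (2,1) = 6: then (1,1) would have to be in {1,2,4,5} for the 13 across but in {3} for the 9 down — contradiction. So (2,1) = 8.
(1,1) = 9 − 8 = 1 completes the 9 down.
(1,2) = 13 − 8 = 5 completes the 13 across.
(2,2) = 23 − 17 = 6 completes the 23 across.

5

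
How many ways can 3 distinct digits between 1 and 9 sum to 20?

4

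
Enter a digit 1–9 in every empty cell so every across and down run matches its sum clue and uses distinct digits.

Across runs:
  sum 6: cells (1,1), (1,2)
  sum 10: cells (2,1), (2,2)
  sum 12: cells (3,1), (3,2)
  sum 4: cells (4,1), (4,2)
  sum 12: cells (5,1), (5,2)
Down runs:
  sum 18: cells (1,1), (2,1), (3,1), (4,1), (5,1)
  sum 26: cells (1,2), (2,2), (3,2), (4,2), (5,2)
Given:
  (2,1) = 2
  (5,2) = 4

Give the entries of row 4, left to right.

4 in 2 cells must be {1,3}.
(2,2) = 10 − 2 = 8 completes the 10 across.
(5,1) = 12 − 4 = 8 completes the 12 across.
No cell is forced outright now. (4,2) can only be 1 or 3 (the digits allowed by both its 4 across and its 26 down). If (4,2) = 1: then (1,2) would have to be in {1,2,4,5} for the 6 across but in {6,7} for the 26 down — contradiction. So (4,2) = 3.
(4,1) = 4 − 3 = 1 completes the 4 across.

1, 3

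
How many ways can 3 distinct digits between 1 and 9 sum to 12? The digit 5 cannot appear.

5

3 distinct digits from 1–9 sum between 6 and 24.
Dropping sets that contain 5.
Enumerating: {1,2,9}, {1,3,8}, {1,4,7}, {2,3,7}, {2,4,6}.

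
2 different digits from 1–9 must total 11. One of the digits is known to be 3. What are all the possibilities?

{3,8}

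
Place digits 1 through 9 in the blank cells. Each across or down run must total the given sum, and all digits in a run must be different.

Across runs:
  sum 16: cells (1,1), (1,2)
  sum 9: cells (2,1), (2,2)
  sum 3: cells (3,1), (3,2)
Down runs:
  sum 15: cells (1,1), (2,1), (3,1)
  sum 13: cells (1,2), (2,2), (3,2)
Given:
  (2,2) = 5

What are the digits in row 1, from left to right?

16 in 2 cells must be {7,9}; 3 in 2 cells must be {1,2}.
Given what's placed, (1,2) must be 7 to fit the 16 across and 13 down.
(2,1) = 9 − 5 = 4 completes the 9 across.
Given what's placed, (3,1) must be 2 to fit the 3 across and 15 down.
(3,2) = 3 − 2 = 1 completes the 3 across.
(1,1) = 16 − 7 = 9 completes the 16 across.

9 7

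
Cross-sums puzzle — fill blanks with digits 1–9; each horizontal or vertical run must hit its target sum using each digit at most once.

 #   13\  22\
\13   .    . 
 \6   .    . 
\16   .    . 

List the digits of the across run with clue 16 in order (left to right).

16 in 2 cells must be {7,9}.
The 6 across and the 22 down share only 5, so R2C2 = 5.
Given what's placed, R3C2 must be 9 to fit the 16 across and 22 down.
R1C2 = 22 − 14 = 8 completes the 22 down.
R2C1 = 6 − 5 = 1 completes the 6 across.
R3C1 = 16 − 9 = 7 completes the 16 across.
R1C1 = 13 − 8 = 5 completes the 13 across.

7 9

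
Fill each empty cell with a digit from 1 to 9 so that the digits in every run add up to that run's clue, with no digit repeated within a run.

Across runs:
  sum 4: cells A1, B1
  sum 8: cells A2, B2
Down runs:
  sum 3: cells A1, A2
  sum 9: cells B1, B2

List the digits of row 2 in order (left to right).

2, 6

4 in 2 cells must be {1,3}; 3 in 2 cells must be {1,2}.
The 4 across and the 3 down share only 1, so A1 = 1.
B1 = 4 − 1 = 3 completes the 4 across.
A2 = 3 − 1 = 2 completes the 3 down.
B2 = 8 − 2 = 6 completes the 8 across.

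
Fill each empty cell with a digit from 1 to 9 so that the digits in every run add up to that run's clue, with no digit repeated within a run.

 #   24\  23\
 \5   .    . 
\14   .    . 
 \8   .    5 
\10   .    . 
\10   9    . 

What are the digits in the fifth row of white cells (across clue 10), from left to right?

9 1

R3C1 = 8 − 5 = 3 completes the 8 across.
R5C2 = 10 − 9 = 1 completes the 10 across.
Nothing is forced directly, so branch on R2C1, whose candidates are 5 or 6. If R2C1 = 5: that forces R1C1 = 1, R1C2 = 4, after which R2C2 would have to be in {9} for the 14 across but in {6,7} for the 23 down — contradiction. So R2C1 = 6.
R2C2 = 14 − 6 = 8 completes the 14 across.
Nothing is forced directly, so branch on R1C2, whose candidates are 2 or 3. If R1C2 = 2: then R1C1 would have to be in {3} for the 5 across but in {1,2,4,5} for the 24 down — contradiction. So R1C2 = 3.
R1C1 = 5 − 3 = 2 completes the 5 across.
R4C1 = 24 − 20 = 4 completes the 24 down.
R4C2 = 10 − 4 = 6 completes the 10 across.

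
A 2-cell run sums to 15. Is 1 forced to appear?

No

Counterexample: {6,9} sums to 15 without using 1.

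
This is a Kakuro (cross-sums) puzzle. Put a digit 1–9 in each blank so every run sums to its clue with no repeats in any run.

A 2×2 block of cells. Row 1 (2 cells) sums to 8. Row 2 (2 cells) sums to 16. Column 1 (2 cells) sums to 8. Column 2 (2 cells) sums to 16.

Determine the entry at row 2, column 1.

7

16 in 2 cells must be {7,9}.
The 8 across and the 16 down share only 7, so (1,2) = 7.
The 16 across and the 8 down share only 7, so (2,1) = 7.
(2,2) = 16 − 7 = 9 completes the 16 across.
(1,1) = 8 − 7 = 1 completes the 8 across.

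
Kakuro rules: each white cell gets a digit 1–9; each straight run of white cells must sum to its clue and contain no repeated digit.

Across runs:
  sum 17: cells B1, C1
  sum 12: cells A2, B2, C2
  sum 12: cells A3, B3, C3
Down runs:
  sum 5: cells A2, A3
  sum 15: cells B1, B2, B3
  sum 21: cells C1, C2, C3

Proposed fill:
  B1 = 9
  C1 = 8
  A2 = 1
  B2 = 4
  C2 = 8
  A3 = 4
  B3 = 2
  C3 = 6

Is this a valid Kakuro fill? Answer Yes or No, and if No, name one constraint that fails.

No — the down run C1–C3 sums to 22, not 21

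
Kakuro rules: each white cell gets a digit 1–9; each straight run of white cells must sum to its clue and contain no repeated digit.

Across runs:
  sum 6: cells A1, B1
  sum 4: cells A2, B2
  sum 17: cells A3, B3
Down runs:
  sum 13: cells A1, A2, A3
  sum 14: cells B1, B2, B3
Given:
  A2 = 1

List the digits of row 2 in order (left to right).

1, 3

4 in 2 cells must be {1,3}; 17 in 2 cells must be {8,9}.
B2 = 4 − 1 = 3 completes the 4 across.
B3 = 9: the only remaining digit allowed by both the 17 across and the 14 down.
B1 = 14 − 12 = 2 completes the 14 down.
A3 = 17 − 9 = 8 completes the 17 across.
A1 = 6 − 2 = 4 completes the 6 across.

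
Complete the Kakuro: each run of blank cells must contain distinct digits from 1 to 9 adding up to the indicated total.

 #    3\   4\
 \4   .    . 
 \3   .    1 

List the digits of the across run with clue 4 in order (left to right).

4 in 2 cells must be {1,3}; 3 in 2 cells must be {1,2}.
The 4 across and the 3 down share only 1, so R1C1 = 1.
R1C2 = 4 − 1 = 3 completes the 4 across.
R2C1 = 3 − 1 = 2 completes the 3 across.

1 3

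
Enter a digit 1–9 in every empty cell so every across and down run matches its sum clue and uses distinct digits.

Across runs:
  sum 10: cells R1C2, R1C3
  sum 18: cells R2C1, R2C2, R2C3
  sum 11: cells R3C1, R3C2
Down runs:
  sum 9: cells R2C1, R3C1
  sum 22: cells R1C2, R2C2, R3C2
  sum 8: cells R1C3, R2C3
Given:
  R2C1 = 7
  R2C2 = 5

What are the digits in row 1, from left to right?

R2C3 = 18 − 12 = 6 completes the 18 across.
R3C1 = 9 − 7 = 2 completes the 9 down.
R3C2 = 11 − 2 = 9 completes the 11 across.
R1C2 = 22 − 14 = 8 completes the 22 down.
R1C3 = 10 − 8 = 2 completes the 10 across.

8 2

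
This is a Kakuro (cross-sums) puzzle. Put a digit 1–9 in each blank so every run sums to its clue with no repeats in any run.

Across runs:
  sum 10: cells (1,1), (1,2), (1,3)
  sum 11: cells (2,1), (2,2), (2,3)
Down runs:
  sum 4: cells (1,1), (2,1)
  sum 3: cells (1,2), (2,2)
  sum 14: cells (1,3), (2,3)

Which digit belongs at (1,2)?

4 in 2 cells must be {1,3}; 3 in 2 cells must be {1,2}.
Nothing is forced directly, so branch on (1,3), whose candidates are 5 or 6. If (1,3) = 5: then (2,3) would have to be in {1,2,3,4,5,6,7,8} for the 11 across but in {9} for the 14 down — contradiction. So (1,3) = 6.
Given what's placed, (1,2) must be 1 to fit the 10 across and 3 down.
(2,2) = 3 − 1 = 2 completes the 3 down.
(2,3) = 14 − 6 = 8 completes the 14 down.
(1,1) = 10 − 7 = 3 completes the 10 across.
(2,1) = 11 − 10 = 1 completes the 11 across.

1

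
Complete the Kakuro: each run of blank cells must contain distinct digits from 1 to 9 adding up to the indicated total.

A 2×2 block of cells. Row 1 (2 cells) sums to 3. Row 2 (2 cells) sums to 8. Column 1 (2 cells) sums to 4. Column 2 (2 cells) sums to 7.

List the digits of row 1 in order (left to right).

1 2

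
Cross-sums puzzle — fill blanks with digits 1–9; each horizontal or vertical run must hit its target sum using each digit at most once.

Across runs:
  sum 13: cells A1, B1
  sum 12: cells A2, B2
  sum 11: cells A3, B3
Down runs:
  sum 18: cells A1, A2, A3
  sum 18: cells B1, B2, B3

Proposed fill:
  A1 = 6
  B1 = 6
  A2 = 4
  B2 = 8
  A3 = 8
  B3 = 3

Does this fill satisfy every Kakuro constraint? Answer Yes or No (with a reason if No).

No — the across run A1–B1 sums to 12, not 13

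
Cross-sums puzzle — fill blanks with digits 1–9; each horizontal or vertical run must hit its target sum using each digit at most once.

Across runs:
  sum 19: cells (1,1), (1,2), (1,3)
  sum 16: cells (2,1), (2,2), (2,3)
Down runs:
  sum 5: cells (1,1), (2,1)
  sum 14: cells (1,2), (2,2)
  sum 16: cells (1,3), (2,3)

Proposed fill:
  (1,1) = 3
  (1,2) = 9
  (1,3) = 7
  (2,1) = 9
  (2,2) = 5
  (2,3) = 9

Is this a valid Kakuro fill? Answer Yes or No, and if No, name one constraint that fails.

No — the across run (2,1)–(2,3) sums to 23, not 16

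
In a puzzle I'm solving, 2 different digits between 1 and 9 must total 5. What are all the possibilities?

{1,4}; {2,3}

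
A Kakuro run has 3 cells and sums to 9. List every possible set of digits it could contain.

{1,2,6}; {1,3,5}; {2,3,4}

3 distinct digits from 1–9 sum between 6 and 24.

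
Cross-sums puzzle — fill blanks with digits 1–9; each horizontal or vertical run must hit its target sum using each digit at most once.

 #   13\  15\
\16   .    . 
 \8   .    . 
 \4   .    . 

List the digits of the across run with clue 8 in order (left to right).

3 5

16 in 2 cells must be {7,9}; 4 in 2 cells must be {1,3}.
Nothing is forced directly, so branch on R1C1, whose candidates are 7 or 9. If R1C1 = 7: that forces R1C2 = 9, R3C1 = 1, after which R3C2 would have to be in {3} for the 4 across but in {1,2,4,5} for the 15 down — contradiction. So R1C1 = 9.
R1C2 = 16 − 9 = 7 completes the 16 across.
Given what's placed, R3C2 must be 3 to fit the 4 across and 15 down.
R2C2 = 15 − 10 = 5 completes the 15 down.
R3C1 = 4 − 3 = 1 completes the 4 across.
R2C1 = 8 − 5 = 3 completes the 8 across.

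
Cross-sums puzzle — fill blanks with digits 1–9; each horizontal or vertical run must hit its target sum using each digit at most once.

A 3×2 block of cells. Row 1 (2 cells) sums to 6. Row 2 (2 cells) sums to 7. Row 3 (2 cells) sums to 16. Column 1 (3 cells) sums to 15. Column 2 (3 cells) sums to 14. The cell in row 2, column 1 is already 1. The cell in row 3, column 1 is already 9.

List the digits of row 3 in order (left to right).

16 in 2 cells must be {7,9}.
(1,1) = 15 − 10 = 5 completes the 15 down.
(1,2) = 6 − 5 = 1 completes the 6 across.
(2,2) = 7 − 1 = 6 completes the 7 across.
(3,2) = 16 − 9 = 7 completes the 16 across.

9, 7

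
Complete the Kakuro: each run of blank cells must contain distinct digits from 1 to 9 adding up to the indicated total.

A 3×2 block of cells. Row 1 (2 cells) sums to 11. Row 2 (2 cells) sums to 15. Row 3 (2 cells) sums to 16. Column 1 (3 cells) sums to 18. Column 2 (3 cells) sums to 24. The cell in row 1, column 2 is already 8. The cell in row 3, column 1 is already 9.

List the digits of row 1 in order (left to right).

16 in 2 cells must be {7,9}; 24 in 3 cells must be {7,8,9}.
(1,1) = 11 − 8 = 3 completes the 11 across.
(2,1) = 18 − 12 = 6 completes the 18 down.
(2,2) = 15 − 6 = 9 completes the 15 across.
(3,2) = 16 − 9 = 7 completes the 16 across.

3 8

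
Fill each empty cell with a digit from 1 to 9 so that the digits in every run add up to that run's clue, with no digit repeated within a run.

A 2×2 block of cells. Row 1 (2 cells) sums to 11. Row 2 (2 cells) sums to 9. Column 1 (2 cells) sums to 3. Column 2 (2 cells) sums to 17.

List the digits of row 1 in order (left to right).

3 in 2 cells must be {1,2}; 17 in 2 cells must be {8,9}.
The 11 across and the 3 down share only 2, so (1,1) = 2.
(1,2) = 11 − 2 = 9 completes the 11 across.
(2,1) = 3 − 2 = 1 completes the 3 down.
(2,2) = 9 − 1 = 8 completes the 9 across.

2 9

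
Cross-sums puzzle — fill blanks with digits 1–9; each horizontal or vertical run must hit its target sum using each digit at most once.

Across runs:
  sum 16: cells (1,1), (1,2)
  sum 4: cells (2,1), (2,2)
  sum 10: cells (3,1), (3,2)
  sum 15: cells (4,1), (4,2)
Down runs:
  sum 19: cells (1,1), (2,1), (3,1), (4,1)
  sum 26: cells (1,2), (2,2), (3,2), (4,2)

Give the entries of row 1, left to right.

7, 9

16 in 2 cells must be {7,9}; 4 in 2 cells must be {1,3}.
Only 3 fits (2,2) under both its across sum 4 and down sum 26.
Given what's placed, (1,2) must be 9 to fit the 16 across and 26 down.
(2,1) = 4 − 3 = 1 completes the 4 across.
(1,1) = 16 − 9 = 7 completes the 16 across.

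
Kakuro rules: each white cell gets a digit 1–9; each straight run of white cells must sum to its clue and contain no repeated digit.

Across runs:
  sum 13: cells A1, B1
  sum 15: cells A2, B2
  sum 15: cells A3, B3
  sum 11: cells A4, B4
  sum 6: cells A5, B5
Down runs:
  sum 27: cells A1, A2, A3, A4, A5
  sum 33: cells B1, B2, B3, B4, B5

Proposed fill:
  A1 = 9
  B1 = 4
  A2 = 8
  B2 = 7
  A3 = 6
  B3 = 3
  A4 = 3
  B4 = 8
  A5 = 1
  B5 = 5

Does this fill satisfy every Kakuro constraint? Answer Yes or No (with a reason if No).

No — the across run A3–B3 sums to 9, not 15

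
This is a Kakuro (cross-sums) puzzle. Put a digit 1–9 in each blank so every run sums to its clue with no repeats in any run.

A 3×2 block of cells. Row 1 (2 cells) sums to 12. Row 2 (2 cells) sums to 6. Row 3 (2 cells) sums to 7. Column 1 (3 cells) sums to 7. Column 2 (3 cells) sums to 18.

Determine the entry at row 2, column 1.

7 in 3 cells must be {1,2,4}.
The 12 across and the 7 down share only 4, so (1,1) = 4.
(1,2) = 12 − 4 = 8 completes the 12 across.
Nothing is forced directly, so branch on (2,1), whose candidates are 1 or 2. If (2,1) = 1: then (2,2) would have to be in {5} for the 6 across but in {1,3,4,6,7,9} for the 18 down — contradiction. So (2,1) = 2.
(2,2) = 6 − 2 = 4 completes the 6 across.
(3,1) = 7 − 6 = 1 completes the 7 down.
(3,2) = 7 − 1 = 6 completes the 7 across.

2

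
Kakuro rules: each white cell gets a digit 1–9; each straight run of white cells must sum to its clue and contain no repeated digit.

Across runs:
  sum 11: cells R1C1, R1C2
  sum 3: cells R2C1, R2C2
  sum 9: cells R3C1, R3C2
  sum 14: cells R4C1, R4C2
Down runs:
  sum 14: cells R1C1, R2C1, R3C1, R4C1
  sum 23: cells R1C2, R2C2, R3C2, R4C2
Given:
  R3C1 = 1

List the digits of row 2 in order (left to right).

2 1

3 in 2 cells must be {1,2}.
R2C1 = 2: the only remaining digit allowed by both the 3 across and the 14 down.
R2C2 = 3 − 2 = 1 completes the 3 across.
R3C2 = 9 − 1 = 8 completes the 9 across.
No cell is forced outright now. R1C2 can only be 5 or 9 (the digits allowed by both its 11 across and its 23 down). If R1C2 = 9: then R1C1 would have to be in {2} for the 11 across but in {3,4,5,6,7,8} for the 14 down — contradiction. So R1C2 = 5.
R1C1 = 11 − 5 = 6 completes the 11 across.
R4C1 = 14 − 9 = 5 completes the 14 down.
R4C2 = 14 − 5 = 9 completes the 14 across.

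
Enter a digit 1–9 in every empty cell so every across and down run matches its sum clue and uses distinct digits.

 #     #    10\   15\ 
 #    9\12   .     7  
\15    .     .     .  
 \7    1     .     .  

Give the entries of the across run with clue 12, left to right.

7 in 3 cells must be {1,2,4}.
R1C2 = 12 − 7 = 5 completes the 12 across.
R2C1 = 9 − 1 = 8 completes the 9 down.
Given what's placed, R3C3 must be 2 to fit the 7 across and 15 down.
R2C3 = 15 − 9 = 6 completes the 15 down.
R3C2 = 7 − 3 = 4 completes the 7 across.
R2C2 = 15 − 14 = 1 completes the 15 across.

5 7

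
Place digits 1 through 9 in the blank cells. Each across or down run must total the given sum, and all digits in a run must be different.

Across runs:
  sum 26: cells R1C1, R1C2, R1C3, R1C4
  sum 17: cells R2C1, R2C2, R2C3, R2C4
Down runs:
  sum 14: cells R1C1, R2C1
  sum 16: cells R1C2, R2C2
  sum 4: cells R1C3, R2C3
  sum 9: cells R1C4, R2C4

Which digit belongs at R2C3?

16 in 2 cells must be {7,9}; 4 in 2 cells must be {1,3}.
Only 3 fits R1C3 under both its across sum 26 and down sum 4.
R2C3 = 4 − 3 = 1 completes the 4 down.

1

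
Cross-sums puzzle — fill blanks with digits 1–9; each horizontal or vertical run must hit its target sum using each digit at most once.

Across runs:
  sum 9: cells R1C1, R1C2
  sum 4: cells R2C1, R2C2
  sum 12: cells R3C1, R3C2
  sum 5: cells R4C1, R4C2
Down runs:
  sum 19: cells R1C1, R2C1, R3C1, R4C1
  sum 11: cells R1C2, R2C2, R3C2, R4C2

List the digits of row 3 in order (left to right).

4 in 2 cells must be {1,3}; 11 in 4 cells must be {1,2,3,5}.
Nothing is forced directly, so branch on R3C2, whose candidates are 3 or 5. If R3C2 = 3: that forces R2C2 = 1, R3C1 = 9, R4C2 = 2, R1C2 = 5, R2C1 = 3, after which R4C1 would have to be in {3} for the 5 across but in {1,2,5,6} for the 19 down — contradiction. So R3C2 = 5.
R3C1 = 12 − 5 = 7 completes the 12 across.

7 5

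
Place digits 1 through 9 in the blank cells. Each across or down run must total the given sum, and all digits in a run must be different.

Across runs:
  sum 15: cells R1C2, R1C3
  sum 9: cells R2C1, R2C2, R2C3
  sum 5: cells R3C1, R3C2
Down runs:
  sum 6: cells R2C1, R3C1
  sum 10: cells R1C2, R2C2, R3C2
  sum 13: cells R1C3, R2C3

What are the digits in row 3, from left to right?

4 1

Nothing is forced directly, so branch on R1C2, whose candidates are 6 or 7. If R1C2 = 7: that forces R1C3 = 8, R2C3 = 5, R2C1 = 1, after which R2C2 would have to be in {3} for the 9 across but in {1,2} for the 10 down — contradiction. So R1C2 = 6.
R1C3 = 15 − 6 = 9 completes the 15 across.
R2C3 = 13 − 9 = 4 completes the 13 down.
R2C1 = 2: the only remaining digit allowed by both the 9 across and the 6 down.
R2C2 = 9 − 6 = 3 completes the 9 across.
R3C1 = 6 − 2 = 4 completes the 6 down.
R3C2 = 5 − 4 = 1 completes the 5 across.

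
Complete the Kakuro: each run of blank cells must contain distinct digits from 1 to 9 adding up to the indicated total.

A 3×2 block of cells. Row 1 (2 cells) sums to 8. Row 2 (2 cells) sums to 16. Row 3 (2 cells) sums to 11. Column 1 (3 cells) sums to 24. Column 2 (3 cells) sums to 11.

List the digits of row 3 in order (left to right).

8 3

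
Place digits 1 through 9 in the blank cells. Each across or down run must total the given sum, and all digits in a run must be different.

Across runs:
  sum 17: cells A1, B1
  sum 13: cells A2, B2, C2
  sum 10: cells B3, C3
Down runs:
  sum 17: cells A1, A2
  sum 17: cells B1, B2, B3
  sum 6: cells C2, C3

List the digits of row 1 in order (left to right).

17 in 2 cells must be {8,9}.
Nothing is forced directly, so branch on A1, whose candidates are 8 or 9. If A1 = 8: that forces B1 = 9, A2 = 9, C2 = 1, after which C3 would have to be in {1,2,3,4,6,7,8,9} for the 10 across but in {5} for the 6 down — contradiction. So A1 = 9.
B1 = 17 − 9 = 8 completes the 17 across.
A2 = 17 − 9 = 8 completes the 17 down.
No cell is forced outright now. B2 can only be 2 or 3 or 4 (the digits allowed by both its 13 across and its 17 down). If B2 = 2: then C2 would have to be in {3} for the 13 across but in {1,2,4,5} for the 6 down — contradiction. If B2 = 4: that forces C2 = 1, after which B3 would have to be in {1,2,3,4,6,7,8,9} for the 10 across but in {5} for the 17 down — contradiction. So B2 = 3.
C2 = 13 − 11 = 2 completes the 13 across.
B3 = 17 − 11 = 6 completes the 17 down.
C3 = 10 − 6 = 4 completes the 10 across.

9, 8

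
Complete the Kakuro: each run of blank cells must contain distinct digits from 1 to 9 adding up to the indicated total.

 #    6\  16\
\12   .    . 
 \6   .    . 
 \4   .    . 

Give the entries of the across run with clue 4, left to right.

4 in 2 cells must be {1,3}; 6 in 3 cells must be {1,2,3}.
The 12 across and the 6 down share only 3, so R1C1 = 3.
R1C2 = 12 − 3 = 9 completes the 12 across.
Given what's placed, R3C1 must be 1 to fit the 4 across and 6 down.
R3C2 = 4 − 1 = 3 completes the 4 across.
R2C1 = 6 − 4 = 2 completes the 6 down.
R2C2 = 6 − 2 = 4 completes the 6 across.

1, 3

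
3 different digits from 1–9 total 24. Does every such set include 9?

The only way to make 24 from 3 distinct digits is {7,8,9}, which contains 9.

Yes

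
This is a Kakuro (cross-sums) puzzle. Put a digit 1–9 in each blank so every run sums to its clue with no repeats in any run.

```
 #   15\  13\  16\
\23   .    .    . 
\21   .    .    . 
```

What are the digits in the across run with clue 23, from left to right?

23 in 3 cells must be {6,8,9}; 16 in 2 cells must be {7,9}.
The 23 across and the 16 down share only 9, so R1C3 = 9.
R2C3 = 16 − 9 = 7 completes the 16 down.
Nothing is forced directly, so branch on R1C1, whose candidates are 6 or 8. If R1C1 = 8: that forces R1C2 = 6, after which R2C1 would have to be in {5,6,8,9} for the 21 across but in {7} for the 15 down — contradiction. So R1C1 = 6.
R1C2 = 23 − 15 = 8 completes the 23 across.
R2C1 = 15 − 6 = 9 completes the 15 down.
R2C2 = 21 − 16 = 5 completes the 21 across.

6, 8, 9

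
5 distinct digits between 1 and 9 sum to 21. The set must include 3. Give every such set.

{1,2,3,6,9}; {1,2,3,7,8}; {1,3,4,5,8}; {1,3,4,6,7}; {2,3,4,5,7}

5 distinct digits from 1–9 sum between 15 and 35.
Keeping only sets containing 3.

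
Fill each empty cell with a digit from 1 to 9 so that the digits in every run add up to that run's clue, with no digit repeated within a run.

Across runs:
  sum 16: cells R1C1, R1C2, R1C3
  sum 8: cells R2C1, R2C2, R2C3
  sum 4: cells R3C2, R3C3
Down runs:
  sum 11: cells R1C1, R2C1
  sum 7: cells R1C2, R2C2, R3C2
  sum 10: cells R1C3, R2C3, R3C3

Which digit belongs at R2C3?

1

4 in 2 cells must be {1,3}; 7 in 3 cells must be {1,2,4}.
Only 1 fits R3C2 under both its across sum 4 and down sum 7.
R3C3 = 4 − 1 = 3 completes the 4 across.
Nothing is forced directly, so branch on R1C2, whose candidates are 2 or 4. If R1C2 = 4: that forces R1C3 = 5, R2C2 = 2, after which R2C3 would have to be in {1,5} for the 8 across but in {2} for the 10 down — contradiction. So R1C2 = 2.
R2C2 = 7 − 3 = 4 completes the 7 down.
R2C3 = 1: the only remaining digit allowed by both the 8 across and the 10 down.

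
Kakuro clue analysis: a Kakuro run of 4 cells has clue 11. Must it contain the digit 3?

Yes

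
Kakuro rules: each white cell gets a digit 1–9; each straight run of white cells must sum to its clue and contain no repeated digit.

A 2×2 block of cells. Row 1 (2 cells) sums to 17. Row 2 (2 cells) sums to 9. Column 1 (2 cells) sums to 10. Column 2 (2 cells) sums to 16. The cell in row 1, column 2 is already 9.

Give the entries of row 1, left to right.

8, 9

17 in 2 cells must be {8,9}; 16 in 2 cells must be {7,9}.
(1,1) = 17 − 9 = 8 completes the 17 across.
(2,1) = 10 − 8 = 2 completes the 10 down.
(2,2) = 9 − 2 = 7 completes the 9 across.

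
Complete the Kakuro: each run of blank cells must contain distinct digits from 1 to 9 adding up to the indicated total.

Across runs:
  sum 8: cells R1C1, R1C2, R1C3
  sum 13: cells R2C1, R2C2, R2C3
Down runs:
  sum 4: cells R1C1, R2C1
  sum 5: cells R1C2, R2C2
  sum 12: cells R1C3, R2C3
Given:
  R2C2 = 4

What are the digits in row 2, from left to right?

4 in 2 cells must be {1,3}.
R1C2 = 5 − 4 = 1 completes the 5 down.
Given what's placed, R1C1 must be 3 to fit the 8 across and 4 down.
R1C3 = 8 − 4 = 4 completes the 8 across.
R2C1 = 4 − 3 = 1 completes the 4 down.
R2C3 = 13 − 5 = 8 completes the 13 across.

1 4 8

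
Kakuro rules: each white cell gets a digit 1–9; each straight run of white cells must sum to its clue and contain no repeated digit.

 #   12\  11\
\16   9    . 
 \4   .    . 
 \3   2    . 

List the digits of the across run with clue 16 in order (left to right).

9, 7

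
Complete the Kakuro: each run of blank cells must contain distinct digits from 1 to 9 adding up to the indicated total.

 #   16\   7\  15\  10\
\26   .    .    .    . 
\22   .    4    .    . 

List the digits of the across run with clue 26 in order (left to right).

16 in 2 cells must be {7,9}.
R1C2 = 7 − 4 = 3 completes the 7 down.
R1C1 = 9: the only remaining digit allowed by both the 26 across and the 16 down.
R2C1 = 16 − 9 = 7 completes the 16 down.
Nothing is forced directly, so branch on R1C3, whose candidates are 6 or 8. If R1C3 = 8: that forces R1C4 = 6, after which R2C3 would have to be in {2,3,5,6,8,9} for the 22 across but in {7} for the 15 down — contradiction. So R1C3 = 6.
R1C4 = 26 − 18 = 8 completes the 26 across.
R2C3 = 15 − 6 = 9 completes the 15 down.
R2C4 = 22 − 20 = 2 completes the 22 across.

9 3 6 8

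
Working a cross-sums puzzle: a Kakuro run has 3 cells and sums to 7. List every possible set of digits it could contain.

{1,2,4}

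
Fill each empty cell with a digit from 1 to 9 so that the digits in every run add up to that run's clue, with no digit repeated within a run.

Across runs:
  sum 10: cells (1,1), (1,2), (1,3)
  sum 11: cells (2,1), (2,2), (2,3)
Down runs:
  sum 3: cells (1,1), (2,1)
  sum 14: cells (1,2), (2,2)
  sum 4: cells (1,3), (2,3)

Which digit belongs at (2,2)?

3 in 2 cells must be {1,2}; 4 in 2 cells must be {1,3}.
Nothing is forced directly, so branch on (1,2), whose candidates are 5 or 6. If (1,2) = 5: then (2,2) would have to be in {1,2,3,4,5,6,7,8} for the 11 across but in {9} for the 14 down — contradiction. So (1,2) = 6.
Given what's placed, (1,1) must be 1 to fit the 10 across and 3 down.
(1,3) = 10 − 7 = 3 completes the 10 across.
(2,1) = 3 − 1 = 2 completes the 3 down.
(2,2) = 14 − 6 = 8 completes the 14 down.
(2,3) = 11 − 10 = 1 completes the 11 across.

8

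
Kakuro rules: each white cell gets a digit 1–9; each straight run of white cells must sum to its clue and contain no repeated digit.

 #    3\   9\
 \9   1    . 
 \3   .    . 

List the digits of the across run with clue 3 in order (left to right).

3 in 2 cells must be {1,2}.
R1C2 = 9 − 1 = 8 completes the 9 across.
R2C1 = 3 − 1 = 2 completes the 3 down.
R2C2 = 3 − 2 = 1 completes the 3 across.

2, 1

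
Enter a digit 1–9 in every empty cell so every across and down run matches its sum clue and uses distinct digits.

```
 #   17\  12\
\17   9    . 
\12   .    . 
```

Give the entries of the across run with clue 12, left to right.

8 4

17 in 2 cells must be {8,9}.
R1C2 = 17 − 9 = 8 completes the 17 across.
R2C1 = 17 − 9 = 8 completes the 17 down.
R2C2 = 12 − 8 = 4 completes the 12 across.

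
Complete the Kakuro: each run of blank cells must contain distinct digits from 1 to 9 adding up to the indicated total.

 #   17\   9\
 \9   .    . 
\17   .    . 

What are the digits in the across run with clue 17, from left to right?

9 8

17 in 2 cells must be {8,9}.
The 9 across and the 17 down share only 8, so R1C1 = 8.
R1C2 = 9 − 8 = 1 completes the 9 across.
R2C1 = 17 − 8 = 9 completes the 17 down.
R2C2 = 17 − 9 = 8 completes the 17 across.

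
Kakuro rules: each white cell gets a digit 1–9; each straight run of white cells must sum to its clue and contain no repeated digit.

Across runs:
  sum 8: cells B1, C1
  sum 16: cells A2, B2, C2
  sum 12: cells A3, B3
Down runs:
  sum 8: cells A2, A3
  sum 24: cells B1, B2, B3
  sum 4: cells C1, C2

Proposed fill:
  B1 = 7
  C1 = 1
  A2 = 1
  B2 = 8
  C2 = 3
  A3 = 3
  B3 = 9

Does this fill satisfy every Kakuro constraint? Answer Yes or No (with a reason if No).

No — the across run A2–C2 sums to 12, not 16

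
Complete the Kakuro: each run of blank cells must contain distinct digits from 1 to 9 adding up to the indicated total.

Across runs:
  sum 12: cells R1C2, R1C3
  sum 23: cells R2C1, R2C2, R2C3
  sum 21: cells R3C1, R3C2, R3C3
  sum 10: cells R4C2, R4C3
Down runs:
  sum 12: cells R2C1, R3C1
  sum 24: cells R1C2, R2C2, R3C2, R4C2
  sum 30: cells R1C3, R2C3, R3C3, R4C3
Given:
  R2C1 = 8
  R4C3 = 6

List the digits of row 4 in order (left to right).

23 in 3 cells must be {6,8,9}; 30 in 4 cells must be {6,7,8,9}.
R2C3 = 9: the only remaining digit allowed by both the 23 across and the 30 down.
R3C1 = 12 − 8 = 4 completes the 12 down.
Given what's placed, R3C3 must be 8 to fit the 21 across and 30 down.
R4C2 = 10 − 6 = 4 completes the 10 across.

4 6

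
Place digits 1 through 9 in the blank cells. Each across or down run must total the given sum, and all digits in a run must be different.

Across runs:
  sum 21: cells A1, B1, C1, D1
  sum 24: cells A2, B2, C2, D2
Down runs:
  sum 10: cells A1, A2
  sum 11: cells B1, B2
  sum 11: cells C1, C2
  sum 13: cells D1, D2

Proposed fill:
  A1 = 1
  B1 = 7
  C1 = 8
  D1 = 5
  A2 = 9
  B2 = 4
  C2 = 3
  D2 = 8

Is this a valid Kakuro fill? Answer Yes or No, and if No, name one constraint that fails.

Yes

Across: 1+7+8+5=21; 9+4+3+8=24. Down: 1+9=10; 7+4=11; 8+3=11; 5+8=13. No digit repeats within any run.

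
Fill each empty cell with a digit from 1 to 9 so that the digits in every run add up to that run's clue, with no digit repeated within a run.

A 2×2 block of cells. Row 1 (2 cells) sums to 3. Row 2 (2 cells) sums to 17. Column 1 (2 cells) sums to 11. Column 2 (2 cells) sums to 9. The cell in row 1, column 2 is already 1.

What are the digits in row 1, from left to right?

2 1

3 in 2 cells must be {1,2}; 17 in 2 cells must be {8,9}.
(1,1) = 3 − 1 = 2 completes the 3 across.
(2,1) = 11 − 2 = 9 completes the 11 down.
(2,2) = 17 − 9 = 8 completes the 17 across.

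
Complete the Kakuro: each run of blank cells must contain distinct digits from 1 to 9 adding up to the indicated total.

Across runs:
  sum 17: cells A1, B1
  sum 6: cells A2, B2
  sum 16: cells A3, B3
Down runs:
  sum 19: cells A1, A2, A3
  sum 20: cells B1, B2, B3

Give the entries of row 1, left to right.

17 in 2 cells must be {8,9}; 16 in 2 cells must be {7,9}.
Nothing is forced directly, so branch on B2, whose candidates are 4 or 5. If B2 = 5: then A2 would have to be in {1} for the 6 across but in {2,3,4,5,6,7,8,9} for the 19 down — contradiction. So B2 = 4.
Given what's placed, B1 must be 9 to fit the 17 across and 20 down.
A2 = 6 − 4 = 2 completes the 6 across.
A3 = 9: the only remaining digit allowed by both the 16 across and the 19 down.
B3 = 16 − 9 = 7 completes the 16 across.
A1 = 17 − 9 = 8 completes the 17 across.

8, 9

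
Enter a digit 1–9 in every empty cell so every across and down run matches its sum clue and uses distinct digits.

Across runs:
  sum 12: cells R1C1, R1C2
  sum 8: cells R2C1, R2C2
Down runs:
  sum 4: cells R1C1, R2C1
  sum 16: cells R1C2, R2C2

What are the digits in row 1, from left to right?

4 in 2 cells must be {1,3}; 16 in 2 cells must be {7,9}.
The 12 across and the 4 down share only 3, so R1C1 = 3.
R1C2 = 12 − 3 = 9 completes the 12 across.
R2C1 = 4 − 3 = 1 completes the 4 down.
R2C2 = 8 − 1 = 7 completes the 8 across.

3 9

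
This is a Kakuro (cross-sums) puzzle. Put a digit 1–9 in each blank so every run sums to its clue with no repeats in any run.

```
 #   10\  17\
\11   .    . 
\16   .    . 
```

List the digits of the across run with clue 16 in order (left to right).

16 in 2 cells must be {7,9}; 17 in 2 cells must be {8,9}.
The 16 across and the 17 down share only 9, so R2C2 = 9.
R1C2 = 17 − 9 = 8 completes the 17 down.
R2C1 = 16 − 9 = 7 completes the 16 across.
R1C1 = 11 − 8 = 3 completes the 11 across.

7, 9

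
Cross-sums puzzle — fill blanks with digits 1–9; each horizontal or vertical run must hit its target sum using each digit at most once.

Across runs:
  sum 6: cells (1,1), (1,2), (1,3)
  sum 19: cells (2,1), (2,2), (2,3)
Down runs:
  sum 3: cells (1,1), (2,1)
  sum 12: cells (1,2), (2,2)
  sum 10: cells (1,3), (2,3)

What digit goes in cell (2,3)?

6 in 3 cells must be {1,2,3}; 3 in 2 cells must be {1,2}.
The 6 across and the 12 down share only 3, so (1,2) = 3.
The 19 across and the 3 down share only 2, so (2,1) = 2.
(2,2) = 12 − 3 = 9 completes the 12 down.
(2,3) = 19 − 11 = 8 completes the 19 across.
(1,1) = 3 − 2 = 1 completes the 3 down.
(1,3) = 6 − 4 = 2 completes the 6 across.

8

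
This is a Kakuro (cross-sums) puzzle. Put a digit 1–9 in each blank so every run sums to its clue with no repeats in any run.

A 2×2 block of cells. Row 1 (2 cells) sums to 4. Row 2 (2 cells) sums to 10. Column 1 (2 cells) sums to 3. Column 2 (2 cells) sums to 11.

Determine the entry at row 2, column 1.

2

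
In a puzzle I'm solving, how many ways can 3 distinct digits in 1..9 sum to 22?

3 distinct digits from 1–9 sum between 6 and 24.
Enumerating: {5,8,9}, {6,7,9}.

2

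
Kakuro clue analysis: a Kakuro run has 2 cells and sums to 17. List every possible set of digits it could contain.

{8,9}

2 distinct digits from 1–9 sum between 3 and 17.
Only one set works: {8,9}.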